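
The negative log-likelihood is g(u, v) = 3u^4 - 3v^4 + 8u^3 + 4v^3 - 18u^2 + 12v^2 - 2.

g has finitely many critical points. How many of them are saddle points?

g separates as a function of u plus a function of v, so ∇g=0 decouples.
∂g/∂u = 12u(u - 1)(u + 3) = 0 at u ∈ {-3, 0, 1}; ∂g/∂v = -12v(v - 2)(v + 1) = 0 at v ∈ {-1, 0, 2}.
The Hessian is diagonal: diag(g_uu, g_vv). Second derivatives: g_uu(-3)=144, g_uu(0)=-36, g_uu(1)=48; g_vv(-1)=-36, g_vv(0)=24, g_vv(2)=-72.
Saddle points occur where the two diagonal entries have opposite signs: (-3, -1), (-3, 2), (0, 0), (1, -1), (1, 2). Count: 5.

5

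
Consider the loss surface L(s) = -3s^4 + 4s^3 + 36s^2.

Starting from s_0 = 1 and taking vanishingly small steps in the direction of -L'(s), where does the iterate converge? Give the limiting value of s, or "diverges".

0

L'(s) = -12s(s - 3)(s + 2), so L'(1) = 72.
Gradient descent moves in the -L' direction, i.e. s is decreasing.
The nearest critical point in that direction is s = 0, where L'' = 72 > 0 (a local minimum). The iterate converges there.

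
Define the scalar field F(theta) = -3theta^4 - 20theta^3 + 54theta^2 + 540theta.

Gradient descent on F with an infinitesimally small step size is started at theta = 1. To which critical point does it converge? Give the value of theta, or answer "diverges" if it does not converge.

F'(theta) = -12(theta - 3)(theta + 3)(theta + 5), so F'(1) = 576.
Gradient descent moves in the -F' direction, i.e. theta is decreasing.
The nearest critical point in that direction is theta = -3, where F'' = 144 > 0 (a local minimum). The iterate converges there.

-3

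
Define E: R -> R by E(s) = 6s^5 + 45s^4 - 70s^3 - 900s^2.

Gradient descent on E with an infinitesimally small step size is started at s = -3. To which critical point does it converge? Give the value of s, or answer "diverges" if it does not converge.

E'(s) = 30s(s - 3)(s + 4)(s + 5), so E'(-3) = 1080.
Gradient descent moves in the -E' direction, i.e. s is decreasing.
The nearest critical point in that direction is s = -4, where E'' = 840 > 0 (a local minimum). The iterate converges there.

-4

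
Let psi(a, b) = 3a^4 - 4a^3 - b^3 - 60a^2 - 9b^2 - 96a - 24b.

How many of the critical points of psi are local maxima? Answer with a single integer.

psi separates as a function of a plus a function of b, so ∇psi=0 decouples.
∂psi/∂a = 12(a - 4)(a + 1)(a + 2) = 0 at a ∈ {-2, -1, 4}; ∂psi/∂b = -3(b + 2)(b + 4) = 0 at b ∈ {-4, -2}.
The Hessian is diagonal: diag(psi_aa, psi_bb). Second derivatives: psi_aa(-2)=72, psi_aa(-1)=-60, psi_aa(4)=360; psi_bb(-4)=6, psi_bb(-2)=-6.
Local maxima occur where both diagonal entries negative: (-1, -2). Count: 1.

1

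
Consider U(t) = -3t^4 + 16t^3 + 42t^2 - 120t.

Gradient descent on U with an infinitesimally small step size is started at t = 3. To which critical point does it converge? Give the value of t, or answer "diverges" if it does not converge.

1

U'(t) = -12(t - 5)(t - 1)(t + 2), so U'(3) = 240.
Gradient descent moves in the -U' direction, i.e. t is decreasing.
The nearest critical point in that direction is t = 1, where U'' = 144 > 0 (a local minimum). The iterate converges there.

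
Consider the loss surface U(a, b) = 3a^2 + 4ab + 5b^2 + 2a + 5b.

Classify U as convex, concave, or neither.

convex

U is quadratic, so its Hessian is the constant matrix H = [[6, 4], [4, 10]].
det(H) = 44, tr(H) = 16.
det(H) > 0 and tr(H) > 0, so H is positive definite everywhere: convex.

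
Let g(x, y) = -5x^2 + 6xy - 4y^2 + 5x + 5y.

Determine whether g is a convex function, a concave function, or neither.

concave

g is quadratic, so its Hessian is the constant matrix H = [[-10, 6], [6, -8]].
det(H) = 44, tr(H) = -18.
det(H) > 0 and tr(H) < 0, so H is negative definite everywhere: concave.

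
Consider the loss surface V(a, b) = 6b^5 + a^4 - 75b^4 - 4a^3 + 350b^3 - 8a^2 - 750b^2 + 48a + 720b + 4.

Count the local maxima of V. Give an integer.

2

V separates as a function of a plus a function of b, so ∇V=0 decouples.
∂V/∂a = 4(a - 3)(a - 2)(a + 2) = 0 at a ∈ {-2, 2, 3}; ∂V/∂b = 30(b - 4)(b - 3)(b - 2)(b - 1) = 0 at b ∈ {1, 2, 3, 4}.
The Hessian is diagonal: diag(V_aa, V_bb). Second derivatives: V_aa(-2)=80, V_aa(2)=-16, V_aa(3)=20; V_bb(1)=-180, V_bb(2)=60, V_bb(3)=-60, V_bb(4)=180.
Local maxima occur where both diagonal entries negative: (2, 1), (2, 3). Count: 2.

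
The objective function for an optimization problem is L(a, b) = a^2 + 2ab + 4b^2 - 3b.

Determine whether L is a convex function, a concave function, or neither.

L is quadratic, so its Hessian is the constant matrix H = [[2, 2], [2, 8]].
det(H) = 12, tr(H) = 10.
det(H) > 0 and tr(H) > 0, so H is positive definite everywhere: convex.

convex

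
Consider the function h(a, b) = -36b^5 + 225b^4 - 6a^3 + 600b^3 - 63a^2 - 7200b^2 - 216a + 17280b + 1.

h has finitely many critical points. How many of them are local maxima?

2

h separates as a function of a plus a function of b, so ∇h=0 decouples.
∂h/∂a = -18(a + 3)(a + 4) = 0 at a ∈ {-4, -3}; ∂h/∂b = -180(b - 4)(b - 3)(b - 2)(b + 4) = 0 at b ∈ {-4, 2, 3, 4}.
The Hessian is diagonal: diag(h_aa, h_bb). Second derivatives: h_aa(-4)=18, h_aa(-3)=-18; h_bb(-4)=60480, h_bb(2)=-2160, h_bb(3)=1260, h_bb(4)=-2880.
Local maxima occur where both diagonal entries negative: (-3, 2), (-3, 4). Count: 2.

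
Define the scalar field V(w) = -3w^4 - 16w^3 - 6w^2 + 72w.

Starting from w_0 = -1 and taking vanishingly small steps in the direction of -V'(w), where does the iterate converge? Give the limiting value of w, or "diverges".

-2

V'(w) = -12(w - 1)(w + 2)(w + 3), so V'(-1) = 48.
Gradient descent moves in the -V' direction, i.e. w is decreasing.
The nearest critical point in that direction is w = -2, where V'' = 36 > 0 (a local minimum). The iterate converges there.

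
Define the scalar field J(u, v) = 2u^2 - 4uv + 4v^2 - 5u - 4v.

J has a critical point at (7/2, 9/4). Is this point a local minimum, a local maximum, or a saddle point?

The Hessian of J is constant: H = [[4, -4], [-4, 8]].
det(H) = 4·8 − (-4)² = 16.
det(H) > 0 and tr(H) = 12 > 0, so H is positive definite and the point is a local minimum.

local minimum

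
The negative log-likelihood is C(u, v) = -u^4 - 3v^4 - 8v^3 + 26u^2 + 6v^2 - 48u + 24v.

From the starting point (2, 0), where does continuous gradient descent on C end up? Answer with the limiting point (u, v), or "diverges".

C is separable, so gradient descent decouples: u follows -∂C/∂u, v follows -∂C/∂v.
∂C/∂u = -4(u - 3)(u - 1)(u + 4); at u=2 this is 24, so u decreases.
∂C/∂v = -12(v - 1)(v + 1)(v + 2); at v=0 this is 24, so v decreases.
u converges to its nearest critical value 1 (a local min of the u-part); v converges to -1. The iterate converges to (1, -1).

(1, -1)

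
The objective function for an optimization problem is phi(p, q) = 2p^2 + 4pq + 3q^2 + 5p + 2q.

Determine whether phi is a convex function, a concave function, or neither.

convex

phi is quadratic, so its Hessian is the constant matrix H = [[4, 4], [4, 6]].
det(H) = 8, tr(H) = 10.
det(H) > 0 and tr(H) > 0, so H is positive definite everywhere: convex.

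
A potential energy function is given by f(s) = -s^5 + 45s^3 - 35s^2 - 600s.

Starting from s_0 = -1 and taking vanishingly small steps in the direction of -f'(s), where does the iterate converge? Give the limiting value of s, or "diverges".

3

f'(s) = -5(s - 4)(s - 3)(s + 2)(s + 5), so f'(-1) = -400.
Gradient descent moves in the -f' direction, i.e. s is increasing.
The nearest critical point in that direction is s = 3, where f'' = 200 > 0 (a local minimum). The iterate converges there.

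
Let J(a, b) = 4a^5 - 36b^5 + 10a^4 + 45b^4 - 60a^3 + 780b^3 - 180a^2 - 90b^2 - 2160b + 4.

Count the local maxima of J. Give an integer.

4

J separates as a function of a plus a function of b, so ∇J=0 decouples.
∂J/∂a = 20a(a - 3)(a + 2)(a + 3) = 0 at a ∈ {-3, -2, 0, 3}; ∂J/∂b = -180(b - 4)(b - 1)(b + 1)(b + 3) = 0 at b ∈ {-3, -1, 1, 4}.
The Hessian is diagonal: diag(J_aa, J_bb). Second derivatives: J_aa(-3)=-360, J_aa(-2)=200, J_aa(0)=-360, J_aa(3)=1800; J_bb(-3)=10080, J_bb(-1)=-3600, J_bb(1)=4320, J_bb(4)=-18900.
Local maxima occur where both diagonal entries negative: (-3, -1), (-3, 4), (0, -1), (0, 4). Count: 4.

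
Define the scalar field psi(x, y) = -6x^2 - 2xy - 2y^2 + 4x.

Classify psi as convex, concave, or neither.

concave

psi is quadratic, so its Hessian is the constant matrix H = [[-12, -2], [-2, -4]].
det(H) = 44, tr(H) = -16.
det(H) > 0 and tr(H) < 0, so H is negative definite everywhere: concave.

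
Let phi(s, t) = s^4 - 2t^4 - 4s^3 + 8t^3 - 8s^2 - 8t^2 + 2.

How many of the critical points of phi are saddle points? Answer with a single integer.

phi separates as a function of s plus a function of t, so ∇phi=0 decouples.
∂phi/∂s = 4s(s - 4)(s + 1) = 0 at s ∈ {-1, 0, 4}; ∂phi/∂t = -8t(t - 2)(t - 1) = 0 at t ∈ {0, 1, 2}.
The Hessian is diagonal: diag(phi_ss, phi_tt). Second derivatives: phi_ss(-1)=20, phi_ss(0)=-16, phi_ss(4)=80; phi_tt(0)=-16, phi_tt(1)=8, phi_tt(2)=-16.
Saddle points occur where the two diagonal entries have opposite signs: (-1, 0), (-1, 2), (0, 1), (4, 0), (4, 2). Count: 5.

5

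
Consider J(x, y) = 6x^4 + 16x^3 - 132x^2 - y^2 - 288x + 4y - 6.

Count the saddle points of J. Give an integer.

J separates as a function of x plus a function of y, so ∇J=0 decouples.
∂J/∂x = 24(x - 3)(x + 1)(x + 4) = 0 at x ∈ {-4, -1, 3}; ∂J/∂y = -2(y - 2) = 0 at y ∈ {2}.
The Hessian is diagonal: diag(J_xx, J_yy). Second derivatives: J_xx(-4)=504, J_xx(-1)=-288, J_xx(3)=672; J_yy(2)=-2.
Saddle points occur where the two diagonal entries have opposite signs: (-4, 2), (3, 2). Count: 2.

2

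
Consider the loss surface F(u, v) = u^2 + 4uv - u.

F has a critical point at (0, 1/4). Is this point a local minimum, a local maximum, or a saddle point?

The Hessian of F is constant: H = [[2, 4], [4, 0]].
det(H) = 2·0 − 4² = -16.
Since det(H) < 0, H is indefinite and the critical point is a saddle point.

saddle point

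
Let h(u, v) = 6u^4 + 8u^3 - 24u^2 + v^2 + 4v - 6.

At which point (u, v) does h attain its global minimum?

h(u,v) separates as P(u) + Q(v) − 6, so its minimum is min P + min Q − 6.
P'(u) = 24u(u - 1)(u + 2) vanishes at u ∈ {-2, 0, 1}; Q'(v) = 2v + 4 vanishes at v ∈ {-2}.
Local minima of P (where P''>0): P(-2)=-64, P(1)=-10. Local minima of Q: Q(-2)=-4.
So the global minimum of h is P(-2) + Q(-2) − 6 = -64 − 4 − 6 = -74, attained at (-2, -2).

(-2, -2)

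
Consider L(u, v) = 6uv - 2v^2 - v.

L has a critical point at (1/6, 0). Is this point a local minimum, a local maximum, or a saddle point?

saddle point

The Hessian of L is constant: H = [[0, 6], [6, -4]].
det(H) = 0·(-4) − 6² = -36.
Since det(H) < 0, H is indefinite and the critical point is a saddle point.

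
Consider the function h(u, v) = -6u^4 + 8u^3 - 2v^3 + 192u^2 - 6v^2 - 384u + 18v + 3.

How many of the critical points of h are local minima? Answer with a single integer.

1

h separates as a function of u plus a function of v, so ∇h=0 decouples.
∂h/∂u = -24(u - 4)(u - 1)(u + 4) = 0 at u ∈ {-4, 1, 4}; ∂h/∂v = -6(v - 1)(v + 3) = 0 at v ∈ {-3, 1}.
The Hessian is diagonal: diag(h_uu, h_vv). Second derivatives: h_uu(-4)=-960, h_uu(1)=360, h_uu(4)=-576; h_vv(-3)=24, h_vv(1)=-24.
Local minima occur where both diagonal entries positive: (1, -3). Count: 1.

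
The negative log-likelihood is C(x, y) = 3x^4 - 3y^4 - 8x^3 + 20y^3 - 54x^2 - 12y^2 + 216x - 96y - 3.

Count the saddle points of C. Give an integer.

C separates as a function of x plus a function of y, so ∇C=0 decouples.
∂C/∂x = 12(x - 3)(x - 2)(x + 3) = 0 at x ∈ {-3, 2, 3}; ∂C/∂y = -12(y - 4)(y - 2)(y + 1) = 0 at y ∈ {-1, 2, 4}.
The Hessian is diagonal: diag(C_xx, C_yy). Second derivatives: C_xx(-3)=360, C_xx(2)=-60, C_xx(3)=72; C_yy(-1)=-180, C_yy(2)=72, C_yy(4)=-120.
Saddle points occur where the two diagonal entries have opposite signs: (-3, -1), (-3, 4), (2, 2), (3, -1), (3, 4). Count: 5.

5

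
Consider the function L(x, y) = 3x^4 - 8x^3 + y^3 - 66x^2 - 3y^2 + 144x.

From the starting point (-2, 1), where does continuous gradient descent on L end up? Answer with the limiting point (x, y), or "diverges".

L is separable, so gradient descent decouples: x follows -∂L/∂x, y follows -∂L/∂y.
∂L/∂x = 12(x - 4)(x - 1)(x + 3); at x=-2 this is 216, so x decreases.
∂L/∂y = 3y(y - 2); at y=1 this is -3, so y increases.
x converges to its nearest critical value -3 (a local min of the x-part); y converges to 2. The iterate converges to (-3, 2).

(-3, 2)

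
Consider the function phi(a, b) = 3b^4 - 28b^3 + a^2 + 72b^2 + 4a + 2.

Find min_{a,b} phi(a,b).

phi(a,b) separates as P(a) + Q(b) + 2, so its minimum is min P + min Q + 2.
P'(a) = 2a + 4 vanishes at a ∈ {-2}; Q'(b) = 12b(b - 4)(b - 3) vanishes at b ∈ {0, 3, 4}.
Local minima of P (where P''>0): P(-2)=-4. Local minima of Q: Q(0)=0, Q(4)=128.
So the global minimum of phi is P(-2) + Q(0) + 2 = -4 + 0 + 2 = -2, attained at (-2, 0).

-2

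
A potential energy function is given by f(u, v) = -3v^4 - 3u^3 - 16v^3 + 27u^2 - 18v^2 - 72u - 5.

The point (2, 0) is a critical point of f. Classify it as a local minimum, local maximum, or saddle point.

The mixed partial ∂²f/∂u∂v is 0, so the Hessian at any point is diag(f_uu, f_vv) = diag(18(-u + 3), -12(3v^2 + 8v + 3)).
At (2, 0): H = diag(18, -36).
The eigenvalues have opposite signs, so H is indefinite: a saddle point.

saddle point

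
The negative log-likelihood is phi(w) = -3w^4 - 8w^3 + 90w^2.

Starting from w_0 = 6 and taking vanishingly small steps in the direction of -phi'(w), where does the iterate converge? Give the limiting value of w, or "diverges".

phi'(w) = -12w(w - 3)(w + 5), so phi'(6) = -2376.
Gradient descent moves in the -phi' direction, i.e. w is increasing.
There is no critical point above w=6, and phi' keeps the same sign, so the iterate runs off to +∞.

diverges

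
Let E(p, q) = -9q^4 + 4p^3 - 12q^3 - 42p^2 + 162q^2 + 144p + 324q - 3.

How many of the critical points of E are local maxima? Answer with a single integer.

E separates as a function of p plus a function of q, so ∇E=0 decouples.
∂E/∂p = 12(p - 4)(p - 3) = 0 at p ∈ {3, 4}; ∂E/∂q = -36(q - 3)(q + 1)(q + 3) = 0 at q ∈ {-3, -1, 3}.
The Hessian is diagonal: diag(E_pp, E_qq). Second derivatives: E_pp(3)=-12, E_pp(4)=12; E_qq(-3)=-432, E_qq(-1)=288, E_qq(3)=-864.
Local maxima occur where both diagonal entries negative: (3, -3), (3, 3). Count: 2.

2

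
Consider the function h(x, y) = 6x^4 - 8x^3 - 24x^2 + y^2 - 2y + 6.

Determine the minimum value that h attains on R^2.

h(x,y) separates as P(x) + Q(y) + 6, so its minimum is min P + min Q + 6.
P'(x) = 24x(x - 2)(x + 1) vanishes at x ∈ {-1, 0, 2}; Q'(y) = 2y - 2 vanishes at y ∈ {1}.
Local minima of P (where P''>0): P(-1)=-10, P(2)=-64. Local minima of Q: Q(1)=-1.
So the global minimum of h is P(2) + Q(1) + 6 = -64 − 1 + 6 = -59, attained at (2, 1).

-59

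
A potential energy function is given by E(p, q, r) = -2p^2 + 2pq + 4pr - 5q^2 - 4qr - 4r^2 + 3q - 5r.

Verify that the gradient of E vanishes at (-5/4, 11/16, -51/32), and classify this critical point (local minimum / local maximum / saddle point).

local maximum

∇E = (-4p + 2q + 4r, 2p - 10q - 4r + 3, 4p - 4q - 8r - 5); substituting (-5/4, 11/16, -51/32) gives ∇E = (0, 0, 0), so (-5/4, 11/16, -51/32) is indeed a critical point.
The Hessian is constant: H = [[-4, 2, 4], [2, -10, -4], [4, -4, -8]].
Leading principal minors: Δ₁ = -4, Δ₂ = 36, Δ₃ = -128.
The minors alternate sign starting negative (−, +, −), so H is negative definite: a local maximum.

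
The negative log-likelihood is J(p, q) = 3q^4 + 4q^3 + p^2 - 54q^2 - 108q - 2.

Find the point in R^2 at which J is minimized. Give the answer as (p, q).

J(p,q) separates as A(p) + B(q) − 2, so its minimum is min A + min B − 2.
A'(p) = 2p vanishes at p ∈ {0}; B'(q) = 12(q - 3)(q + 1)(q + 3) vanishes at q ∈ {-3, -1, 3}.
Local minima of A (where A''>0): A(0)=0. Local minima of B: B(-3)=-27, B(3)=-459.
So the global minimum of J is A(0) + B(3) − 2 = 0 − 459 − 2 = -461, attained at (0, 3).

(0, 3)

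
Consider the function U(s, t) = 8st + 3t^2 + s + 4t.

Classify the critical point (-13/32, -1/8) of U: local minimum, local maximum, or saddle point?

saddle point

The Hessian of U is constant: H = [[0, 8], [8, 6]].
det(H) = 0·6 − 8² = -64.
Since det(H) < 0, H is indefinite and the critical point is a saddle point.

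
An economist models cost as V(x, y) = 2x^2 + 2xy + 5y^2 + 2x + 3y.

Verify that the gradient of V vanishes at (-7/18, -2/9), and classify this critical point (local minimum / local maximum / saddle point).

local minimum

∇V = (4x + 2y + 2, 2x + 10y + 3); substituting (-7/18, -2/9) gives ∇V = (0, 0), so (-7/18, -2/9) is indeed a critical point.
The Hessian of V is constant: H = [[4, 2], [2, 10]].
det(H) = 4·10 − 2² = 36.
det(H) > 0 and tr(H) = 14 > 0, so H is positive definite and the point is a local minimum.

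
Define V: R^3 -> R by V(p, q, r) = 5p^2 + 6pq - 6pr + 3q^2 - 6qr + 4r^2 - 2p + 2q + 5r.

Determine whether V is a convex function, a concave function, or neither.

V is quadratic, so its Hessian is the constant matrix H = [[10, 6, -6], [6, 6, -6], [-6, -6, 8]].
Leading principal minors: 10, 24, 48.
All positive ⇒ H ≻ 0 ⇒ convex.

convex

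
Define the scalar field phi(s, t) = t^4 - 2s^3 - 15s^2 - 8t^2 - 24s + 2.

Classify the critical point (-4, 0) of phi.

The mixed partial ∂²phi/∂s∂t is 0, so the Hessian at any point is diag(phi_ss, phi_tt) = diag(-6(2s + 5), 4(3t^2 - 4)).
At (-4, 0): H = diag(18, -16).
The eigenvalues have opposite signs, so H is indefinite: a saddle point.

saddle point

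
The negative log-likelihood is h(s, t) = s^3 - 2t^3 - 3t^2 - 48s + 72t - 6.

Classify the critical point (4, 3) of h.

saddle point

The mixed partial ∂²h/∂s∂t is 0, so the Hessian at any point is diag(h_ss, h_tt) = diag(6s, -6(2t + 1)).
At (4, 3): H = diag(24, -42).
The eigenvalues have opposite signs, so H is indefinite: a saddle point.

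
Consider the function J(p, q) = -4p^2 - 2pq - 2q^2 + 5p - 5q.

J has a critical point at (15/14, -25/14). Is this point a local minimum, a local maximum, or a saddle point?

local maximum

The Hessian of J is constant: H = [[-8, -2], [-2, -4]].
det(H) = (-8)·(-4) − (-2)² = 28.
det(H) > 0 and tr(H) = -12 < 0, so H is negative definite and the point is a local maximum.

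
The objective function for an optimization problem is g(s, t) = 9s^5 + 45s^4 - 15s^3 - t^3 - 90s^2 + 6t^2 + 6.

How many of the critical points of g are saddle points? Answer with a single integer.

g separates as a function of s plus a function of t, so ∇g=0 decouples.
∂g/∂s = 45s(s - 1)(s + 1)(s + 4) = 0 at s ∈ {-4, -1, 0, 1}; ∂g/∂t = -3t(t - 4) = 0 at t ∈ {0, 4}.
The Hessian is diagonal: diag(g_ss, g_tt). Second derivatives: g_ss(-4)=-2700, g_ss(-1)=270, g_ss(0)=-180, g_ss(1)=450; g_tt(0)=12, g_tt(4)=-12.
Saddle points occur where the two diagonal entries have opposite signs: (-4, 0), (-1, 4), (0, 0), (1, 4). Count: 4.

4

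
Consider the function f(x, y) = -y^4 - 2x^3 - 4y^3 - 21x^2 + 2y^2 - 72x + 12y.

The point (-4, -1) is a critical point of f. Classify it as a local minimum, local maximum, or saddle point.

local minimum

The mixed partial ∂²f/∂x∂y is 0, so the Hessian at any point is diag(f_xx, f_yy) = diag(-6(2x + 7), 4(-3y^2 - 6y + 1)).
At (-4, -1): H = diag(6, 16).
Both eigenvalues are positive, so H is positive definite: a local minimum.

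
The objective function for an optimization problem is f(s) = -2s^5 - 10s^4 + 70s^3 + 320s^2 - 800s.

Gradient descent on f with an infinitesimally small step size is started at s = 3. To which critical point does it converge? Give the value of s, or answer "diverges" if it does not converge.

1

f'(s) = -10(s - 4)(s - 1)(s + 4)(s + 5), so f'(3) = 1120.
Gradient descent moves in the -f' direction, i.e. s is decreasing.
The nearest critical point in that direction is s = 1, where f'' = 900 > 0 (a local minimum). The iterate converges there.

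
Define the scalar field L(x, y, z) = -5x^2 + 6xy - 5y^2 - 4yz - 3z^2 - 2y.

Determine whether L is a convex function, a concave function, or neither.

concave

L is quadratic, so its Hessian is the constant matrix H = [[-10, 6, 0], [6, -10, -4], [0, -4, -6]].
Leading principal minors: -10, 64, -224.
Signs alternate −, +, − ⇒ H ≺ 0 ⇒ concave.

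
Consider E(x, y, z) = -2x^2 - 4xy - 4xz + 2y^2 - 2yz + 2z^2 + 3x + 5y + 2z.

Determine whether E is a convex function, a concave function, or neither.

neither

E is quadratic, so its Hessian is the constant matrix H = [[-4, -4, -4], [-4, 4, -2], [-4, -2, 4]].
Leading principal minors: -4, -32, -240.
Neither pattern holds ⇒ H is indefinite ⇒ neither convex nor concave.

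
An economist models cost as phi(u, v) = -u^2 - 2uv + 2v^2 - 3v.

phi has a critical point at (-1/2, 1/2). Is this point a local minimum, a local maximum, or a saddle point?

saddle point

The Hessian of phi is constant: H = [[-2, -2], [-2, 4]].
det(H) = (-2)·4 − (-2)² = -12.
Since det(H) < 0, H is indefinite and the critical point is a saddle point.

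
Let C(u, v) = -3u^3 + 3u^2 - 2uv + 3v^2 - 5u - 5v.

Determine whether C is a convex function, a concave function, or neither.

The term -3u^3 is cubic, so the Hessian is not constant.
∂²C/∂u² = -18u + 6, which takes both signs as u varies (negative for sufficiently large u). A diagonal entry of the Hessian changing sign means the Hessian is neither positive- nor negative-semidefinite on all of R^2.

neither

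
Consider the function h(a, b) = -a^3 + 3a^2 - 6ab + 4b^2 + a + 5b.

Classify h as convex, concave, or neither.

neither

The term -a^3 is cubic, so the Hessian is not constant.
∂²h/∂a² = -6a + 6, which takes both signs as a varies (negative for sufficiently large a). A diagonal entry of the Hessian changing sign means the Hessian is neither positive- nor negative-semidefinite on all of R^2.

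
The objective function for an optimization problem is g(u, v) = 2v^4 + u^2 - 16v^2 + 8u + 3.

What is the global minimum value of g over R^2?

g(u,v) separates as P(u) + Q(v) + 3, so its minimum is min P + min Q + 3.
P'(u) = 2u + 8 vanishes at u ∈ {-4}; Q'(v) = 8v(v - 2)(v + 2) vanishes at v ∈ {-2, 0, 2}.
Local minima of P (where P''>0): P(-4)=-16. Local minima of Q: Q(-2)=-32, Q(2)=-32.
So the global minimum of g is P(-4) + Q(-2) + 3 = -16 − 32 + 3 = -45, attained at (-4, -2).

-45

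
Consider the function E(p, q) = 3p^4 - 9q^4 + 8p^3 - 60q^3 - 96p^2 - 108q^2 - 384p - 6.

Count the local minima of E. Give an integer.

E separates as a function of p plus a function of q, so ∇E=0 decouples.
∂E/∂p = 12(p - 4)(p + 2)(p + 4) = 0 at p ∈ {-4, -2, 4}; ∂E/∂q = -36q(q + 2)(q + 3) = 0 at q ∈ {-3, -2, 0}.
The Hessian is diagonal: diag(E_pp, E_qq). Second derivatives: E_pp(-4)=192, E_pp(-2)=-144, E_pp(4)=576; E_qq(-3)=-108, E_qq(-2)=72, E_qq(0)=-216.
Local minima occur where both diagonal entries positive: (-4, -2), (4, -2). Count: 2.

2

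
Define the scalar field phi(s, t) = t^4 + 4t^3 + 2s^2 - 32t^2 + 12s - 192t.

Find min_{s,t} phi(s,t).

-786

phi(s,t) separates as P(s) + Q(t), so its minimum is min P + min Q.
P'(s) = 4s + 12 vanishes at s ∈ {-3}; Q'(t) = 4(t - 4)(t + 3)(t + 4) vanishes at t ∈ {-4, -3, 4}.
Local minima of P (where P''>0): P(-3)=-18. Local minima of Q: Q(-4)=256, Q(4)=-768.
So the global minimum of phi is P(-3) + Q(4) = -18 − 768 = -786, attained at (-3, 4).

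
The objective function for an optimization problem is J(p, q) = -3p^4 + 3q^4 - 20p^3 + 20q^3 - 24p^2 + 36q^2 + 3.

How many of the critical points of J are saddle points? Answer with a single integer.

5

J separates as a function of p plus a function of q, so ∇J=0 decouples.
∂J/∂p = -12p(p + 1)(p + 4) = 0 at p ∈ {-4, -1, 0}; ∂J/∂q = 12q(q + 2)(q + 3) = 0 at q ∈ {-3, -2, 0}.
The Hessian is diagonal: diag(J_pp, J_qq). Second derivatives: J_pp(-4)=-144, J_pp(-1)=36, J_pp(0)=-48; J_qq(-3)=36, J_qq(-2)=-24, J_qq(0)=72.
Saddle points occur where the two diagonal entries have opposite signs: (-4, -3), (-4, 0), (-1, -2), (0, -3), (0, 0). Count: 5.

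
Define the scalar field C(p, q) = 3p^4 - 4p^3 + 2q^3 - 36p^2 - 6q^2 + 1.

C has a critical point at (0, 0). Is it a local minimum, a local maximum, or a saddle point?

The mixed partial ∂²C/∂p∂q is 0, so the Hessian at any point is diag(C_pp, C_qq) = diag(12(3p^2 - 2p - 6), 12(q - 1)).
At (0, 0): H = diag(-72, -12).
Both eigenvalues are negative, so H is negative definite: a local maximum.

local maximum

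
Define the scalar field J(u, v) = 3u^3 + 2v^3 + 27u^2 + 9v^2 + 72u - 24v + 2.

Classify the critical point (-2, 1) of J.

The mixed partial ∂²J/∂u∂v is 0, so the Hessian at any point is diag(J_uu, J_vv) = diag(18(u + 3), 6(2v + 3)).
At (-2, 1): H = diag(18, 30).
Both eigenvalues are positive, so H is positive definite: a local minimum.

local minimum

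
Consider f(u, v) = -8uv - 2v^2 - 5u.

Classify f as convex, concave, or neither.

neither

f is quadratic, so its Hessian is the constant matrix H = [[0, -8], [-8, -4]].
det(H) = -64, tr(H) = -4.
det(H) < 0, so H is indefinite: neither convex nor concave.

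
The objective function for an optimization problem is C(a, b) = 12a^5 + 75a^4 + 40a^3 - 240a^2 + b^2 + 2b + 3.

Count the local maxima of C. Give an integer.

0

C separates as a function of a plus a function of b, so ∇C=0 decouples.
∂C/∂a = 60a(a - 1)(a + 2)(a + 4) = 0 at a ∈ {-4, -2, 0, 1}; ∂C/∂b = 2(b + 1) = 0 at b ∈ {-1}.
The Hessian is diagonal: diag(C_aa, C_bb). Second derivatives: C_aa(-4)=-2400, C_aa(-2)=720, C_aa(0)=-480, C_aa(1)=900; C_bb(-1)=2.
Local maxima occur where both diagonal entries negative: none. Count: 0.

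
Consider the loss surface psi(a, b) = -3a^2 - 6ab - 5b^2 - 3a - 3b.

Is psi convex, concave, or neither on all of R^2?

concave

psi is quadratic, so its Hessian is the constant matrix H = [[-6, -6], [-6, -10]].
det(H) = 24, tr(H) = -16.
det(H) > 0 and tr(H) < 0, so H is negative definite everywhere: concave.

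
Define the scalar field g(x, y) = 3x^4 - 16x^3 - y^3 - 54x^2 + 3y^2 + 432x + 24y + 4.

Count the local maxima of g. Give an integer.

1

g separates as a function of x plus a function of y, so ∇g=0 decouples.
∂g/∂x = 12(x - 4)(x - 3)(x + 3) = 0 at x ∈ {-3, 3, 4}; ∂g/∂y = -3(y - 4)(y + 2) = 0 at y ∈ {-2, 4}.
The Hessian is diagonal: diag(g_xx, g_yy). Second derivatives: g_xx(-3)=504, g_xx(3)=-72, g_xx(4)=84; g_yy(-2)=18, g_yy(4)=-18.
Local maxima occur where both diagonal entries negative: (3, 4). Count: 1.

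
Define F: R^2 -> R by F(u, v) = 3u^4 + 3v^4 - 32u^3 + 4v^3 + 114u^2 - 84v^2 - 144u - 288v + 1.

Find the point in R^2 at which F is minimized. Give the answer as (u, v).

(1, 4)

F(u,v) separates as P(u) + Q(v) + 1, so its minimum is min P + min Q + 1.
P'(u) = 12(u - 4)(u - 3)(u - 1) vanishes at u ∈ {1, 3, 4}; Q'(v) = 12(v - 4)(v + 2)(v + 3) vanishes at v ∈ {-3, -2, 4}.
Local minima of P (where P''>0): P(1)=-59, P(4)=-32. Local minima of Q: Q(-3)=243, Q(4)=-1472.
So the global minimum of F is P(1) + Q(4) + 1 = -59 − 1472 + 1 = -1530, attained at (1, 4).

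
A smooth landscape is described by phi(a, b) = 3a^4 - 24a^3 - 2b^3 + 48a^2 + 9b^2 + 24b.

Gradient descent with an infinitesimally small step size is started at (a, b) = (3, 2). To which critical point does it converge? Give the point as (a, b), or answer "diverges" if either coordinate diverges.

phi is separable, so gradient descent decouples: a follows -∂phi/∂a, b follows -∂phi/∂b.
∂phi/∂a = 12a(a - 4)(a - 2); at a=3 this is -36, so a increases.
∂phi/∂b = -6(b - 4)(b + 1); at b=2 this is 36, so b decreases.
a converges to its nearest critical value 4 (a local min of the a-part); b converges to -1. The iterate converges to (4, -1).

(4, -1)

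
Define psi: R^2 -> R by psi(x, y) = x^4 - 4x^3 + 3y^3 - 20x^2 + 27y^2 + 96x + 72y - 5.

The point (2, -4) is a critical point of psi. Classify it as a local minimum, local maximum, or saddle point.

The mixed partial ∂²psi/∂x∂y is 0, so the Hessian at any point is diag(psi_xx, psi_yy) = diag(4(3x^2 - 6x - 10), 18(y + 3)).
At (2, -4): H = diag(-40, -18).
Both eigenvalues are negative, so H is negative definite: a local maximum.

local maximum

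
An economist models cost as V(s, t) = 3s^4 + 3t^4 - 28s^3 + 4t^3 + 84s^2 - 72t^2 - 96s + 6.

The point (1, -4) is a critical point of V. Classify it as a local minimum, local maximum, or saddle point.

local minimum

The mixed partial ∂²V/∂s∂t is 0, so the Hessian at any point is diag(V_ss, V_tt) = diag(12(3s^2 - 14s + 14), 12(3t^2 + 2t - 12)).
At (1, -4): H = diag(36, 336).
Both eigenvalues are positive, so H is positive definite: a local minimum.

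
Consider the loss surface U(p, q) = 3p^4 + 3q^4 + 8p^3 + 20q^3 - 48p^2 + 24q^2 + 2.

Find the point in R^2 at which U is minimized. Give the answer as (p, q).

U(p,q) separates as A(p) + B(q) + 2, so its minimum is min A + min B + 2.
A'(p) = 12p(p - 2)(p + 4) vanishes at p ∈ {-4, 0, 2}; B'(q) = 12q(q + 1)(q + 4) vanishes at q ∈ {-4, -1, 0}.
Local minima of A (where A''>0): A(-4)=-512, A(2)=-80. Local minima of B: B(-4)=-128, B(0)=0.
So the global minimum of U is A(-4) + B(-4) + 2 = -512 − 128 + 2 = -638, attained at (-4, -4).

(-4, -4)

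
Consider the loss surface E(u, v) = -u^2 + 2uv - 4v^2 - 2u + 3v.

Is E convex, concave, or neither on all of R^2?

E is quadratic, so its Hessian is the constant matrix H = [[-2, 2], [2, -8]].
det(H) = 12, tr(H) = -10.
det(H) > 0 and tr(H) < 0, so H is negative definite everywhere: concave.

concave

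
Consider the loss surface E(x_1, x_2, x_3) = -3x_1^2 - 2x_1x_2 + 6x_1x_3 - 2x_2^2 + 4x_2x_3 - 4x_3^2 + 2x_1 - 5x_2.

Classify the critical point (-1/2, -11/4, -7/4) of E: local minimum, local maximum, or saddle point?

local maximum

The Hessian is constant: H = [[-6, -2, 6], [-2, -4, 4], [6, 4, -8]].
Leading principal minors: Δ₁ = -6, Δ₂ = 20, Δ₃ = -16.
The minors alternate sign starting negative (−, +, −), so H is negative definite: a local maximum.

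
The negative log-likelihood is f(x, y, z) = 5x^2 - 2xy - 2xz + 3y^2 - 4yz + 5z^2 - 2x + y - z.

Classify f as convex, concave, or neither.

f is quadratic, so its Hessian is the constant matrix H = [[10, -2, -2], [-2, 6, -4], [-2, -4, 10]].
Leading principal minors: 10, 56, 344.
All positive ⇒ H ≻ 0 ⇒ convex.

convex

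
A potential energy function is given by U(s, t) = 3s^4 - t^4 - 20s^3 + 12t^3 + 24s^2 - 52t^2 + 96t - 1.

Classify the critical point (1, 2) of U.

local maximum

The mixed partial ∂²U/∂s∂t is 0, so the Hessian at any point is diag(U_ss, U_tt) = diag(12(3s^2 - 10s + 4), 4(-3t^2 + 18t - 26)).
At (1, 2): H = diag(-36, -8).
Both eigenvalues are negative, so H is negative definite: a local maximum.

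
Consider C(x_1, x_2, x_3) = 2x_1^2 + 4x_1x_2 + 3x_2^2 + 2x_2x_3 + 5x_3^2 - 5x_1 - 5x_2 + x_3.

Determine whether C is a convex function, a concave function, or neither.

C is quadratic, so its Hessian is the constant matrix H = [[4, 4, 0], [4, 6, 2], [0, 2, 10]].
Leading principal minors: 4, 8, 64.
All positive ⇒ H ≻ 0 ⇒ convex.

convex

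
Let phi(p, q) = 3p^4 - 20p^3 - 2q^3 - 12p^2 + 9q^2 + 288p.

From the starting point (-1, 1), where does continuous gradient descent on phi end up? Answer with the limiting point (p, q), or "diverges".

(-2, 0)

phi is separable, so gradient descent decouples: p follows -∂phi/∂p, q follows -∂phi/∂q.
∂phi/∂p = 12(p - 4)(p - 3)(p + 2); at p=-1 this is 240, so p decreases.
∂phi/∂q = -6q(q - 3); at q=1 this is 12, so q decreases.
p converges to its nearest critical value -2 (a local min of the p-part); q converges to 0. The iterate converges to (-2, 0).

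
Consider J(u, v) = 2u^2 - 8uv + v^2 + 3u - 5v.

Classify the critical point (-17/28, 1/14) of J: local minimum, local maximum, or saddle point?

The Hessian of J is constant: H = [[4, -8], [-8, 2]].
det(H) = 4·2 − (-8)² = -56.
Since det(H) < 0, H is indefinite and the critical point is a saddle point.

saddle point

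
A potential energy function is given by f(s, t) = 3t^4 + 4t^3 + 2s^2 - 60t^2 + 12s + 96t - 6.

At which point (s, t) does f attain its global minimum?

(-3, -4)

f(s,t) separates as P(s) + Q(t) − 6, so its minimum is min P + min Q − 6.
P'(s) = 4s + 12 vanishes at s ∈ {-3}; Q'(t) = 12(t - 2)(t - 1)(t + 4) vanishes at t ∈ {-4, 1, 2}.
Local minima of P (where P''>0): P(-3)=-18. Local minima of Q: Q(-4)=-832, Q(2)=32.
So the global minimum of f is P(-3) + Q(-4) − 6 = -18 − 832 − 6 = -856, attained at (-3, -4).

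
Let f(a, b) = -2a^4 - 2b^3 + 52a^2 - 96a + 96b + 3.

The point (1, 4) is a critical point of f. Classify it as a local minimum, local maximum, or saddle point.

The mixed partial ∂²f/∂a∂b is 0, so the Hessian at any point is diag(f_aa, f_bb) = diag(8(-3a^2 + 13), -12b).
At (1, 4): H = diag(80, -48).
The eigenvalues have opposite signs, so H is indefinite: a saddle point.

saddle point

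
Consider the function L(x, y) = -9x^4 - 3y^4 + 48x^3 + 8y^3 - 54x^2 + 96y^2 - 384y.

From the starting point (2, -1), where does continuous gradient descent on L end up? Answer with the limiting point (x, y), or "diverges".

(1, 2)

L is separable, so gradient descent decouples: x follows -∂L/∂x, y follows -∂L/∂y.
∂L/∂x = -36x(x - 3)(x - 1); at x=2 this is 72, so x decreases.
∂L/∂y = -12(y - 4)(y - 2)(y + 4); at y=-1 this is -540, so y increases.
x converges to its nearest critical value 1 (a local min of the x-part); y converges to 2. The iterate converges to (1, 2).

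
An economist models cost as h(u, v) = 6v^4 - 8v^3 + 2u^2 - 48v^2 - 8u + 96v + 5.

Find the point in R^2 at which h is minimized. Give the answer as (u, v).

(2, -2)

h(u,v) separates as P(u) + Q(v) + 5, so its minimum is min P + min Q + 5.
P'(u) = 4u - 8 vanishes at u ∈ {2}; Q'(v) = 24(v - 2)(v - 1)(v + 2) vanishes at v ∈ {-2, 1, 2}.
Local minima of P (where P''>0): P(2)=-8. Local minima of Q: Q(-2)=-224, Q(2)=32.
So the global minimum of h is P(2) + Q(-2) + 5 = -8 − 224 + 5 = -227, attained at (2, -2).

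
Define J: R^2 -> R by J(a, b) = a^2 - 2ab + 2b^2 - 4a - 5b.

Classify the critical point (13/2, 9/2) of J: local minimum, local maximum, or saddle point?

The Hessian of J is constant: H = [[2, -2], [-2, 4]].
det(H) = 2·4 − (-2)² = 4.
det(H) > 0 and tr(H) = 6 > 0, so H is positive definite and the point is a local minimum.

local minimum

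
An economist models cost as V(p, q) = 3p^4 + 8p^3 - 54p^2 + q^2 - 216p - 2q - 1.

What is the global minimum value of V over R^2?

-677

V(p,q) separates as A(p) + B(q) − 1, so its minimum is min A + min B − 1.
A'(p) = 12(p - 3)(p + 2)(p + 3) vanishes at p ∈ {-3, -2, 3}; B'(q) = 2q - 2 vanishes at q ∈ {1}.
Local minima of A (where A''>0): A(-3)=189, A(3)=-675. Local minima of B: B(1)=-1.
So the global minimum of V is A(3) + B(1) − 1 = -675 − 1 − 1 = -677, attained at (3, 1).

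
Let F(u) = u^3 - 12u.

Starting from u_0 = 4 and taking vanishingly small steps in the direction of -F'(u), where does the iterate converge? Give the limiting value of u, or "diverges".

F'(u) = 3(u - 2)(u + 2), so F'(4) = 36.
Gradient descent moves in the -F' direction, i.e. u is decreasing.
The nearest critical point in that direction is u = 2, where F'' = 12 > 0 (a local minimum). The iterate converges there.

2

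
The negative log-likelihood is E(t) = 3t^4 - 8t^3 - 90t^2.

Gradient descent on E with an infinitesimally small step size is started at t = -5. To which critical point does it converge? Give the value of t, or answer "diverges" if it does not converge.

E'(t) = 12t(t - 5)(t + 3), so E'(-5) = -1200.
Gradient descent moves in the -E' direction, i.e. t is increasing.
The nearest critical point in that direction is t = -3, where E'' = 288 > 0 (a local minimum). The iterate converges there.

-3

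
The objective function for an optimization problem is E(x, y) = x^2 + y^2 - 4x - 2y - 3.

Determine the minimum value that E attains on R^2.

E(x,y) separates as P(x) + Q(y) − 3, so its minimum is min P + min Q − 3.
P'(x) = 2x - 4 vanishes at x ∈ {2}; Q'(y) = 2y - 2 vanishes at y ∈ {1}.
Local minima of P (where P''>0): P(2)=-4. Local minima of Q: Q(1)=-1.
So the global minimum of E is P(2) + Q(1) − 3 = -4 − 1 − 3 = -8, attained at (2, 1).

-8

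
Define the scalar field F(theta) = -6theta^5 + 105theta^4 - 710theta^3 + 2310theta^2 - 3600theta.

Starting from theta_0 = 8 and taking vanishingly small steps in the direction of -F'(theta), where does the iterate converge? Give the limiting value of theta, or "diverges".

F'(theta) = -30(theta - 5)(theta - 4)(theta - 3)(theta - 2), so F'(8) = -10800.
Gradient descent moves in the -F' direction, i.e. theta is increasing.
There is no critical point above theta=8, and F' keeps the same sign, so the iterate runs off to +∞.

diverges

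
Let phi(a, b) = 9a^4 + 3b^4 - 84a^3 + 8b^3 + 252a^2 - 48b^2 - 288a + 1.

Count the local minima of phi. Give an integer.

phi separates as a function of a plus a function of b, so ∇phi=0 decouples.
∂phi/∂a = 36(a - 4)(a - 2)(a - 1) = 0 at a ∈ {1, 2, 4}; ∂phi/∂b = 12b(b - 2)(b + 4) = 0 at b ∈ {-4, 0, 2}.
The Hessian is diagonal: diag(phi_aa, phi_bb). Second derivatives: phi_aa(1)=108, phi_aa(2)=-72, phi_aa(4)=216; phi_bb(-4)=288, phi_bb(0)=-96, phi_bb(2)=144.
Local minima occur where both diagonal entries positive: (1, -4), (1, 2), (4, -4), (4, 2). Count: 4.

4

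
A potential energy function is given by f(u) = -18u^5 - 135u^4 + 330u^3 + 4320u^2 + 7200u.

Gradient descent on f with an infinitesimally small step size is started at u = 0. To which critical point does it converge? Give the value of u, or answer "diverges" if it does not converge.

f'(u) = -90(u - 4)(u + 1)(u + 4)(u + 5), so f'(0) = 7200.
Gradient descent moves in the -f' direction, i.e. u is decreasing.
The nearest critical point in that direction is u = -1, where f'' = 5400 > 0 (a local minimum). The iterate converges there.

-1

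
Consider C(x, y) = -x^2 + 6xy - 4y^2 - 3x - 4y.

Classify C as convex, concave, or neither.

neither

C is quadratic, so its Hessian is the constant matrix H = [[-2, 6], [6, -8]].
det(H) = -20, tr(H) = -10.
det(H) < 0, so H is indefinite: neither convex nor concave.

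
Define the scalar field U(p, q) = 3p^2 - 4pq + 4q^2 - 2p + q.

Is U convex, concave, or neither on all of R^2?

convex

U is quadratic, so its Hessian is the constant matrix H = [[6, -4], [-4, 8]].
det(H) = 32, tr(H) = 14.
det(H) > 0 and tr(H) > 0, so H is positive definite everywhere: convex.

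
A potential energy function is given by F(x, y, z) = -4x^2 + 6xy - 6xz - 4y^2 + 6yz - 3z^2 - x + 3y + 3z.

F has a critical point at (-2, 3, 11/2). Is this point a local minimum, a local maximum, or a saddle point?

local maximum

The Hessian is constant: H = [[-8, 6, -6], [6, -8, 6], [-6, 6, -6]].
Leading principal minors: Δ₁ = -8, Δ₂ = 28, Δ₃ = -24.
The minors alternate sign starting negative (−, +, −), so H is negative definite: a local maximum.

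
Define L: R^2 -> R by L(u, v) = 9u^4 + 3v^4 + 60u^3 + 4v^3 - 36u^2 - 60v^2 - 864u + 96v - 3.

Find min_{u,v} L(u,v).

-2083

L(u,v) separates as P(u) + Q(v) − 3, so its minimum is min P + min Q − 3.
P'(u) = 36(u - 2)(u + 3)(u + 4) vanishes at u ∈ {-4, -3, 2}; Q'(v) = 12(v - 2)(v - 1)(v + 4) vanishes at v ∈ {-4, 1, 2}.
Local minima of P (where P''>0): P(-4)=1344, P(2)=-1248. Local minima of Q: Q(-4)=-832, Q(2)=32.
So the global minimum of L is P(2) + Q(-4) − 3 = -1248 − 832 − 3 = -2083, attained at (2, -4).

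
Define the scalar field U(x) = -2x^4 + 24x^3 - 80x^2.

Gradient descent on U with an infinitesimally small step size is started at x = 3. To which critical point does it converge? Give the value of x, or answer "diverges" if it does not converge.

U'(x) = -8x(x - 5)(x - 4), so U'(3) = -48.
Gradient descent moves in the -U' direction, i.e. x is increasing.
The nearest critical point in that direction is x = 4, where U'' = 32 > 0 (a local minimum). The iterate converges there.

4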